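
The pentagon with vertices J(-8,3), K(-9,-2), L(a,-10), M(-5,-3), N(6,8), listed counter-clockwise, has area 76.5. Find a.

The doubled signed area Σ (x_i y_{i+1} − x_{i+1} y_i) is linear in a.
With a=0 it equals 143; the coefficient of a is -1 (from the two edges through L).
So -1·a + 143 = 2·76.5 = 153 ⇒ a = -10.

-10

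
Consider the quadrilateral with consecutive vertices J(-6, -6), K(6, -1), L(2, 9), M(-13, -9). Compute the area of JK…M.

110.5

Apply Gauss's area formula: 2A = Σ (x_i·y_{i+1} − x_{i+1}·y_i), indices taken mod 4.
J→K: (-6)(-1) − (6)(-6) = 42
K→L: (6)(9) − (2)(-1) = 56
L→M: (2)(-9) − (-13)(9) = 99
M→J: (-13)(-6) − (-6)(-9) = 24
Σ = 221
Area = |Σ|/2 = 110.5.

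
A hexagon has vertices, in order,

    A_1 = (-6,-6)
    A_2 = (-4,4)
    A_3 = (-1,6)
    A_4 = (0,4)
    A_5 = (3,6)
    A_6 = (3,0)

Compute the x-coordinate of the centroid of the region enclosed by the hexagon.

-247/180

Apply the shoelace (surveyor's) formula. First the cross-terms c_i = x_i·y_{i+1} − x_{i+1}·y_i:
  -48, -20, -4, -12, -18, -18  ⇒  2A = -120, A = -60.
Then Σ (x_i + x_{i+1})·c_i = 494, so x̄ = 494 / (6·(-60)) = -247/180.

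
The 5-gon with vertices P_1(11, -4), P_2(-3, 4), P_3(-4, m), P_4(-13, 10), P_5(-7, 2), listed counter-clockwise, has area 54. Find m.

5

The doubled signed area Σ (x_i y_{i+1} − x_{i+1} y_i) is linear in m.
With m=0 it equals 58; the coefficient of m is 10 (from the two edges through P_3).
So 10·m + 58 = 2·54 = 108 ⇒ m = 5.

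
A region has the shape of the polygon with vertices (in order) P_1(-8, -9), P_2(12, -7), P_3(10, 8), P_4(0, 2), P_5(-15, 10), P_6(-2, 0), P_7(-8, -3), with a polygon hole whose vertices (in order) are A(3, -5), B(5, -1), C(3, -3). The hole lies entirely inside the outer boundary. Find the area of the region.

225

Outer boundary:
Apply the shoelace (surveyor's) formula: 2A = Σ (x_i·y_{i+1} − x_{i+1}·y_i), indices taken mod 7.
Σ = (164) + (166) + (20) + (30) + (20) + (6) + (48) = 454
Area = |Σ|/2 = 227.
Hole:
Apply Gauss's area formula: 2A = Σ (x_i·y_{i+1} − x_{i+1}·y_i), indices taken mod 3.
Cross-terms: 22, -12, -6  ⇒  Σ = 4
Area = |Σ|/2 = 2.
Net area = 227 − 2 = 225.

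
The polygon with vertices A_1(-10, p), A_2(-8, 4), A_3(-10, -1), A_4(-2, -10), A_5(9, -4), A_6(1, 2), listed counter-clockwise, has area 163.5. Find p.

9

Write out the shoelace sum; only the two edges meeting at A_1 involve p:
2·Area = [(1·p − (-10)·2) + ((-10)·4 − (-8)·p)] + 266
       = 9·p + 246 = 327
⇒ p = 9.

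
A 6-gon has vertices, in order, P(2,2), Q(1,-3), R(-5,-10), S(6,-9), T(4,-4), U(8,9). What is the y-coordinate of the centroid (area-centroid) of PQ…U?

-10/3

Apply the shoelace (surveyor's) formula. First the cross-terms c_i = x_i·y_{i+1} − x_{i+1}·y_i:
  -8, -25, 105, 12, 68, -2  ⇒  2A = 150, A = 75.
Then Σ (y_i + y_{i+1})·c_i = -1500, so ȳ = -1500 / (6·75) = -10/3.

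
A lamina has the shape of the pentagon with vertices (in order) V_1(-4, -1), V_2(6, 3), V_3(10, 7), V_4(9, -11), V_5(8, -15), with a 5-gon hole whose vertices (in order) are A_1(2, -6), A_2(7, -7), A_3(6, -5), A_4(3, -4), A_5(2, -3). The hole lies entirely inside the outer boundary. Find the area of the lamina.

Outer boundary:
Σ = (-6) + (12) + (-173) + (-47) + (-68) = -282
Area = |Σ|/2 = 141.
Hole:
Σ = (28) + (7) + (-9) + (-1) + (-6) = 19
Area = |Σ|/2 = 9.5.
Net area = 141 − 9.5 = 131.5.

131.5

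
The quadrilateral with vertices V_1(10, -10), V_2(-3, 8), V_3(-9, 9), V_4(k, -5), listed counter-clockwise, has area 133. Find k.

The doubled signed area Σ (x_i y_{i+1} − x_{i+1} y_i) is linear in k.
With k=0 it equals 190; the coefficient of k is -19 (from the two edges through V_4).
So -19·k + 190 = 2·133 = 266 ⇒ k = -4.

-4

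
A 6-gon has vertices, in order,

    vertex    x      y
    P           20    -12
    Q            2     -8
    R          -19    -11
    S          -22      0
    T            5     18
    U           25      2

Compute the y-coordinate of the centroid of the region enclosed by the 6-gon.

20/27

Apply the surveyor's formula. First the cross-terms c_i = x_i·y_{i+1} − x_{i+1}·y_i:
  -136, -174, -242, -396, -440, -340  ⇒  2A = -1728, A = -864.
Then Σ (y_i + y_{i+1})·c_i = -3840, so ȳ = -3840 / (6·(-864)) = 20/27.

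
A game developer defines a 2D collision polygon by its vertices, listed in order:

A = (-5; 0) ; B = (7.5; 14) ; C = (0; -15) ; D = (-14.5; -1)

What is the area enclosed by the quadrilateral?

Apply Gauss's area formula: 2A = Σ (x_i·y_{i+1} − x_{i+1}·y_i), indices taken mod 4.
A→B: (-5)(14) − (7.5)(0) = -70
B→C: (7.5)(-15) − (0)(14) = -112.5
C→D: (0)(-1) − (-14.5)(-15) = -217.5
D→A: (-14.5)(0) − (-5)(-1) = -5
Σ = -405
Area = |Σ|/2 = 202.5.

202.5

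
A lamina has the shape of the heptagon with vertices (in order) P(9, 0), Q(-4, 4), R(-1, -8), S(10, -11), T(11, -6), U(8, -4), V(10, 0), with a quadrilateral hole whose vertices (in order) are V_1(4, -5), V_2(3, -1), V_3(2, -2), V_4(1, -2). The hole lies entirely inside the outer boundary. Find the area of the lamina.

Outer boundary:
Apply Gauss's area formula: 2A = Σ (x_i·y_{i+1} − x_{i+1}·y_i), indices taken mod 7.
Cross-terms: 36, 36, 91, 61, 4, 40, 0  ⇒  Σ = 268
Area = |Σ|/2 = 134.
Hole:
Apply the shoelace formula: 2A = Σ (x_i·y_{i+1} − x_{i+1}·y_i), indices taken mod 4.
Σ = (11) + (-4) + (-2) + (3) = 8
Area = |Σ|/2 = 4.
Net area = 134 − 4 = 130.

130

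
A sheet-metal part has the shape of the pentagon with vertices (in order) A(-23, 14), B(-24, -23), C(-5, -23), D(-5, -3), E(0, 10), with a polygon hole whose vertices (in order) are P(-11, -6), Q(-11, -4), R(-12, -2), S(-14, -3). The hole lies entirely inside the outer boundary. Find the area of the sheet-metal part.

Outer boundary:
Apply the shoelace formula: 2A = Σ (x_i·y_{i+1} − x_{i+1}·y_i), indices taken mod 5.
A→B: (-23)(-23) − (-24)(14) = 865
B→C: (-24)(-23) − (-5)(-23) = 437
C→D: (-5)(-3) − (-5)(-23) = -100
D→E: (-5)(10) − (0)(-3) = -50
E→A: (0)(14) − (-23)(10) = 230
Σ = 1382
Area = |Σ|/2 = 691.
Hole:
Apply the shoelace (surveyor's) formula: 2A = Σ (x_i·y_{i+1} − x_{i+1}·y_i), indices taken mod 4.
Σ = (-22) + (-26) + (8) + (51) = 11
Area = |Σ|/2 = 5.5.
Net area = 691 − 5.5 = 685.5.

685.5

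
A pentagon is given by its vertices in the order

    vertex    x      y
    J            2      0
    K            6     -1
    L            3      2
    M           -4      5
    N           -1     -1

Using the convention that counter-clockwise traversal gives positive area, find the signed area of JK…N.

23.5

Apply the shoelace formula: 2A = Σ (x_i·y_{i+1} − x_{i+1}·y_i), indices taken mod 5.
Σ = (-2) + (15) + (23) + (9) + (2) = 47
Signed area = Σ/2 = 23.5 (positive ⇒ counter-clockwise traversal).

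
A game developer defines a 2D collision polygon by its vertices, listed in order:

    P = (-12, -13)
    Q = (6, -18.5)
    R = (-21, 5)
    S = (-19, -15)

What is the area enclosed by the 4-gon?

209.25

Apply the shoelace formula: 2A = Σ (x_i·y_{i+1} − x_{i+1}·y_i), indices taken mod 4.
Cross-terms: 300, -358.5, 410, 67  ⇒  Σ = 418.5
Area = |Σ|/2 = 209.25.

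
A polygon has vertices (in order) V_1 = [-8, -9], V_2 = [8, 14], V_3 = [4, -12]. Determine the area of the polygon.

Apply Gauss's area formula: 2A = Σ (x_i·y_{i+1} − x_{i+1}·y_i), indices taken mod 3.
Cross-terms: -40, -152, -132  ⇒  Σ = -324
Area = |Σ|/2 = 162.

162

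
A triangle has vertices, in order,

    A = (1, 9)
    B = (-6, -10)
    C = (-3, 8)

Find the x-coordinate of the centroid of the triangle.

-8/3

Apply Gauss's area formula. First the cross-terms c_i = x_i·y_{i+1} − x_{i+1}·y_i:
  44, -78, -35  ⇒  2A = -69, A = -34.5.
Then Σ (x_i + x_{i+1})·c_i = 552, so x̄ = 552 / (6·(-34.5)) = -8/3.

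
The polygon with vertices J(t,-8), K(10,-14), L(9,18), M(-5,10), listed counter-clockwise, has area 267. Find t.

Write out the shoelace sum; only the two edges meeting at J involve t:
2·Area = [((-5)·(-8) − t·10) + (t·(-14) − 10·(-8))] + 486
       = -24·t + 606 = 534
⇒ t = 3.

3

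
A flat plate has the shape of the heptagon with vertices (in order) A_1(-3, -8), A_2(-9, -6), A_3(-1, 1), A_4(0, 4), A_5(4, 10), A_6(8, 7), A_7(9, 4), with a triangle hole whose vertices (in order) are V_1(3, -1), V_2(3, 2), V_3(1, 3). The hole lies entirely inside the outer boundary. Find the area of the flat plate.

113

Outer boundary:
Apply the surveyor's formula: 2A = Σ (x_i·y_{i+1} − x_{i+1}·y_i), indices taken mod 7.
Σ = (-54) + (-15) + (-4) + (-16) + (-52) + (-31) + (-60) = -232
Area = |Σ|/2 = 116.
Hole:
V_1→V_2: (3)(2) − (3)(-1) = 9
V_2→V_3: (3)(3) − (1)(2) = 7
V_3→V_1: (1)(-1) − (3)(3) = -10
Σ = 6
Area = |Σ|/2 = 3.
Net area = 116 − 3 = 113.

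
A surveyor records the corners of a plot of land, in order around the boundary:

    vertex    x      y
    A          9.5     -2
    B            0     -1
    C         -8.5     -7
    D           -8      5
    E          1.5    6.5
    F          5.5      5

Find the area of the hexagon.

131.375

Σ = (-9.5) + (-8.5) + (-98.5) + (-59.5) + (-28.25) + (-58.5) = -262.75
Area = |Σ|/2 = 131.375.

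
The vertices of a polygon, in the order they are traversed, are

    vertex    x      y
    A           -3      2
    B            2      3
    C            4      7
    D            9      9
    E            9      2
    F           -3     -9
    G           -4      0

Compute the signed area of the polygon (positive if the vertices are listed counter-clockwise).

A→B: (-3)(3) − (2)(2) = -13
B→C: (2)(7) − (4)(3) = 2
C→D: (4)(9) − (9)(7) = -27
D→E: (9)(2) − (9)(9) = -63
E→F: (9)(-9) − (-3)(2) = -75
F→G: (-3)(0) − (-4)(-9) = -36
G→A: (-4)(2) − (-3)(0) = -8
Σ = -220
Signed area = Σ/2 = -110 (negative ⇒ clockwise traversal).

-110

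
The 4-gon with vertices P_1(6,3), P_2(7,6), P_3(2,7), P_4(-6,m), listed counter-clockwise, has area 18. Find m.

10

Write out the shoelace sum; only the two edges meeting at P_4 involve m:
2·Area = [(2·m − (-6)·7) + ((-6)·3 − 6·m)] + 52
       = -4·m + 76 = 36
⇒ m = 10.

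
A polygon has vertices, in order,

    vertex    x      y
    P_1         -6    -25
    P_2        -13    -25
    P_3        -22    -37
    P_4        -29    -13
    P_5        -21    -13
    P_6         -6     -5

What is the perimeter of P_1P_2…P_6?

|P_1P_2| = √((-7)² + (0)²) = √49 = 7
|P_2P_3| = √((-9)² + (-12)²) = √225 = 15
|P_3P_4| = √((-7)² + (24)²) = √625 = 25
|P_4P_5| = √((8)² + (0)²) = √64 = 8
|P_5P_6| = √((15)² + (8)²) = √289 = 17
|P_6P_1| = √((0)² + (-20)²) = √400 = 20
Perimeter = 7 + 15 + 25 + 8 + 17 + 20 = 92.

92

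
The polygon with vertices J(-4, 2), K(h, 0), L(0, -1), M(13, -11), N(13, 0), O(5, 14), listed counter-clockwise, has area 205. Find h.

Write out the shoelace sum; only the two edges meeting at K involve h:
2·Area = [((-4)·0 − h·2) + (h·(-1) − 0·0)] + 404
       = -3·h + 404 = 410
⇒ h = -2.

-2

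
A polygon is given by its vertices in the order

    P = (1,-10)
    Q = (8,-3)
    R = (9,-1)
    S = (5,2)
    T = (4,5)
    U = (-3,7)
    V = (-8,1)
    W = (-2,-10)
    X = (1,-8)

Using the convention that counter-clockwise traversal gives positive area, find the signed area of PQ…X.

Apply Gauss's area formula: 2A = Σ (x_i·y_{i+1} − x_{i+1}·y_i), indices taken mod 9.
Σ = (77) + (19) + (23) + (17) + (43) + (53) + (82) + (26) + (-2) = 338
Signed area = Σ/2 = 169 (positive ⇒ counter-clockwise traversal).

169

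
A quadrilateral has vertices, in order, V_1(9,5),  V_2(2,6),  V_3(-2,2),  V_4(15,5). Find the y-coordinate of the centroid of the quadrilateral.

Apply the surveyor's formula. First the cross-terms c_i = x_i·y_{i+1} − x_{i+1}·y_i:
  44, 16, -40, 30  ⇒  2A = 50, A = 25.
Then Σ (y_i + y_{i+1})·c_i = 632, so ȳ = 632 / (6·25) = 316/75.

316/75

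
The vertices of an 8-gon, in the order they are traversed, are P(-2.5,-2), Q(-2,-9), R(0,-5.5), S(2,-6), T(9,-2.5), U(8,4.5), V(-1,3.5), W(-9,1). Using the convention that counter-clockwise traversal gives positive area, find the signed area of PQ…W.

116.75

Apply Gauss's area formula: 2A = Σ (x_i·y_{i+1} − x_{i+1}·y_i), indices taken mod 8.
Cross-terms: 18.5, 11, 11, 49, 60.5, 32.5, 30.5, 20.5  ⇒  Σ = 233.5
Signed area = Σ/2 = 116.75 (positive ⇒ counter-clockwise traversal).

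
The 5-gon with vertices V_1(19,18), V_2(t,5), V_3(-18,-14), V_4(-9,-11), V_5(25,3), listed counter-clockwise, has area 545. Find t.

The doubled signed area Σ (x_i y_{i+1} − x_{i+1} y_i) is linear in t.
With t=0 it equals 898; the coefficient of t is -32 (from the two edges through V_2).
So -32·t + 898 = 2·545 = 1090 ⇒ t = -6.

-6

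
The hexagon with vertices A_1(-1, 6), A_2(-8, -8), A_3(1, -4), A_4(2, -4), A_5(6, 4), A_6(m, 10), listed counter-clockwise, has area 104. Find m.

3

The doubled signed area Σ (x_i y_{i+1} − x_{i+1} y_i) is linear in m.
With m=0 it equals 202; the coefficient of m is 2 (from the two edges through A_6).
So 2·m + 202 = 2·104 = 208 ⇒ m = 3.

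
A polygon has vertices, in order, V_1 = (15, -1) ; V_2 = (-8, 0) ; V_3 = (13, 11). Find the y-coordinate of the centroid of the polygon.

10/3

Apply the shoelace formula. First the cross-terms c_i = x_i·y_{i+1} − x_{i+1}·y_i:
  -8, -88, -178  ⇒  2A = -274, A = -137.
Then Σ (y_i + y_{i+1})·c_i = -2740, so ȳ = -2740 / (6·(-137)) = 10/3.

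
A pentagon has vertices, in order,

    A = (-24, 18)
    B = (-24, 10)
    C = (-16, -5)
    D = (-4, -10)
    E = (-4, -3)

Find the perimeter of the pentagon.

|AB| = √((0)² + (-8)²) = √64 = 8
|BC| = √((8)² + (-15)²) = √289 = 17
|CD| = √((12)² + (-5)²) = √169 = 13
|DE| = √((0)² + (7)²) = √49 = 7
|EA| = √((-20)² + (21)²) = √841 = 29
Perimeter = 8 + 17 + 13 + 7 + 29 = 74.

74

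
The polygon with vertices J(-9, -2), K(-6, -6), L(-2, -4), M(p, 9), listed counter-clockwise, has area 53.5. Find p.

The doubled signed area Σ (x_i y_{i+1} − x_{i+1} y_i) is linear in p.
With p=0 it equals 117; the coefficient of p is 2 (from the two edges through M).
So 2·p + 117 = 2·53.5 = 107 ⇒ p = -5.

-5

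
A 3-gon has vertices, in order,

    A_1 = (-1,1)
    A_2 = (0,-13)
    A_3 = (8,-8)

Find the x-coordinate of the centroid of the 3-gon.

7/3

Apply the shoelace (surveyor's) formula. First the cross-terms c_i = x_i·y_{i+1} − x_{i+1}·y_i:
  13, 104, 0  ⇒  2A = 117, A = 58.5.
Then Σ (x_i + x_{i+1})·c_i = 819, so x̄ = 819 / (6·58.5) = 7/3.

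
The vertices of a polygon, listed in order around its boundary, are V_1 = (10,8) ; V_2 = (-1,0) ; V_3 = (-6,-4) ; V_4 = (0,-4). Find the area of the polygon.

V_1→V_2: (10)(0) − (-1)(8) = 8
V_2→V_3: (-1)(-4) − (-6)(0) = 4
V_3→V_4: (-6)(-4) − (0)(-4) = 24
V_4→V_1: (0)(8) − (10)(-4) = 40
Σ = 76
Area = |Σ|/2 = 38.

38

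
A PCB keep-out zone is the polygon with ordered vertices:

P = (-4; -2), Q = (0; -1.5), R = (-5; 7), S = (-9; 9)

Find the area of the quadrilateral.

35.25

Σ = (6) + (-7.5) + (18) + (54) = 70.5
Area = |Σ|/2 = 35.25.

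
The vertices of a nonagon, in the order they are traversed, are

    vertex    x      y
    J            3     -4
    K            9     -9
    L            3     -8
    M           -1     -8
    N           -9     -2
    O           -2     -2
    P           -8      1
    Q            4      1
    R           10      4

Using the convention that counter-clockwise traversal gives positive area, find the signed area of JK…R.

Apply Gauss's area formula: 2A = Σ (x_i·y_{i+1} − x_{i+1}·y_i), indices taken mod 9.
Cross-terms: 9, -45, -32, -70, 14, -18, -12, 6, -52  ⇒  Σ = -200
Signed area = Σ/2 = -100 (negative ⇒ clockwise traversal).

-100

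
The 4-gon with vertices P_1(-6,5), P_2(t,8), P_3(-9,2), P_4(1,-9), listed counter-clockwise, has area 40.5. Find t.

-9

Write out the shoelace sum; only the two edges meeting at P_2 involve t:
2·Area = [((-6)·8 − t·5) + (t·2 − (-9)·8)] + 30
       = -3·t + 54 = 81
⇒ t = -9.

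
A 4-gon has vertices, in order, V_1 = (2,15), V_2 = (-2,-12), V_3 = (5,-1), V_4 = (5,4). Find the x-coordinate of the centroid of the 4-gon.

Apply the shoelace (surveyor's) formula. First the cross-terms c_i = x_i·y_{i+1} − x_{i+1}·y_i:
  6, 62, 25, 67  ⇒  2A = 160, A = 80.
Then Σ (x_i + x_{i+1})·c_i = 905, so x̄ = 905 / (6·80) = 181/96.

181/96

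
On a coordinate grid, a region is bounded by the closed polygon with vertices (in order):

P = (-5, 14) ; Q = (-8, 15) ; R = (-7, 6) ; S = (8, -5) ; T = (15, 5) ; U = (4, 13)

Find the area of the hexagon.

Σ = (37) + (57) + (-13) + (115) + (175) + (121) = 492
Area = |Σ|/2 = 246.

246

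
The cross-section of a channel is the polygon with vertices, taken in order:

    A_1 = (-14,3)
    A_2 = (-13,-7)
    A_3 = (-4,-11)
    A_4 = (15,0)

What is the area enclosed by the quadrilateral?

Apply the shoelace (surveyor's) formula: 2A = Σ (x_i·y_{i+1} − x_{i+1}·y_i), indices taken mod 4.
Σ = (137) + (115) + (165) + (45) = 462
Area = |Σ|/2 = 231.

231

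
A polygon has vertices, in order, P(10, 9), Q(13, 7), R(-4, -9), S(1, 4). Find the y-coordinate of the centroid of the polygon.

Apply the surveyor's formula. First the cross-terms c_i = x_i·y_{i+1} − x_{i+1}·y_i:
  -47, -89, -7, -31  ⇒  2A = -174, A = -87.
Then Σ (y_i + y_{i+1})·c_i = -942, so ȳ = -942 / (6·(-87)) = 157/87.

157/87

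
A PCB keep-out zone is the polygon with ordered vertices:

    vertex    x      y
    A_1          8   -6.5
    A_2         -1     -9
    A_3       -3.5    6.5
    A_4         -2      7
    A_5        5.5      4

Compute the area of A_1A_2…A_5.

121.125

Σ = (-78.5) + (-38) + (-11.5) + (-46.5) + (-67.75) = -242.25
Area = |Σ|/2 = 121.125.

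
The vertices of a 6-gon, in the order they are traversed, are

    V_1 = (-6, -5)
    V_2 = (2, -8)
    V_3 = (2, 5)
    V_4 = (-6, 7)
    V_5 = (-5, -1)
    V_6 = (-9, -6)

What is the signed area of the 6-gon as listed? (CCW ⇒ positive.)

99.5

Apply Gauss's area formula: 2A = Σ (x_i·y_{i+1} − x_{i+1}·y_i), indices taken mod 6.
Σ = (58) + (26) + (44) + (41) + (21) + (9) = 199
Signed area = Σ/2 = 99.5 (positive ⇒ counter-clockwise traversal).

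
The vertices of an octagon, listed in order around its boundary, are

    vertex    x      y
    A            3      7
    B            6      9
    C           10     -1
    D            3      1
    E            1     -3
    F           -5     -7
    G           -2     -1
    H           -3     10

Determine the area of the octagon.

106.5

Apply the shoelace (surveyor's) formula: 2A = Σ (x_i·y_{i+1} − x_{i+1}·y_i), indices taken mod 8.
Cross-terms: -15, -96, 13, -10, -22, -9, -23, -51  ⇒  Σ = -213
Area = |Σ|/2 = 106.5.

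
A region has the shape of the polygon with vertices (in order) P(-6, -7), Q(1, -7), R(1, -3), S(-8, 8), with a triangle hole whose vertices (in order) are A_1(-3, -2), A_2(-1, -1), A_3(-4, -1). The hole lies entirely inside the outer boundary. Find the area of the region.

69

Outer boundary:
Apply the shoelace (surveyor's) formula: 2A = Σ (x_i·y_{i+1} − x_{i+1}·y_i), indices taken mod 4.
Cross-terms: 49, 4, -16, 104  ⇒  Σ = 141
Area = |Σ|/2 = 70.5.
Hole:
Apply Gauss's area formula: 2A = Σ (x_i·y_{i+1} − x_{i+1}·y_i), indices taken mod 3.
A_1→A_2: (-3)(-1) − (-1)(-2) = 1
A_2→A_3: (-1)(-1) − (-4)(-1) = -3
A_3→A_1: (-4)(-2) − (-3)(-1) = 5
Σ = 3
Area = |Σ|/2 = 1.5.
Net area = 70.5 − 1.5 = 69.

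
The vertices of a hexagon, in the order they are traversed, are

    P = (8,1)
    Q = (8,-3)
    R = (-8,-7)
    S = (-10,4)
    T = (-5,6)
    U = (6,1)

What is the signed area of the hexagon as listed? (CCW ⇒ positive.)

-148.5

Apply the shoelace (surveyor's) formula: 2A = Σ (x_i·y_{i+1} − x_{i+1}·y_i), indices taken mod 6.
P→Q: (8)(-3) − (8)(1) = -32
Q→R: (8)(-7) − (-8)(-3) = -80
R→S: (-8)(4) − (-10)(-7) = -102
S→T: (-10)(6) − (-5)(4) = -40
T→U: (-5)(1) − (6)(6) = -41
U→P: (6)(1) − (8)(1) = -2
Σ = -297
Signed area = Σ/2 = -148.5 (negative ⇒ clockwise traversal).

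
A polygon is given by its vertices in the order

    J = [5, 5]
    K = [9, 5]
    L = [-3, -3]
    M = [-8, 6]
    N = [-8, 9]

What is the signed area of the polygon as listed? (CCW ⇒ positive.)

Cross-terms: -20, -12, -42, -24, -85  ⇒  Σ = -183
Signed area = Σ/2 = -91.5 (negative ⇒ clockwise traversal).

-91.5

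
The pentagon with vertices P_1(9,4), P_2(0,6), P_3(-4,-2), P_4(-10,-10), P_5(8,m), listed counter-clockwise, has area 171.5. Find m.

Write out the shoelace sum; only the two edges meeting at P_5 involve m:
2·Area = [((-10)·m − 8·(-10)) + (8·4 − 9·m)] + 98
       = -19·m + 210 = 343
⇒ m = -7.

-7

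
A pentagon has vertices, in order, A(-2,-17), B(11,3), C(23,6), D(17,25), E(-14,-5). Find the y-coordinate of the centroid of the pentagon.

Apply Gauss's area formula. First the cross-terms c_i = x_i·y_{i+1} − x_{i+1}·y_i:
  181, -3, 473, 265, 228  ⇒  2A = 1144, A = 572.
Then Σ (y_i + y_{i+1})·c_i = 12386, so ȳ = 12386 / (6·572) = 563/156.

563/156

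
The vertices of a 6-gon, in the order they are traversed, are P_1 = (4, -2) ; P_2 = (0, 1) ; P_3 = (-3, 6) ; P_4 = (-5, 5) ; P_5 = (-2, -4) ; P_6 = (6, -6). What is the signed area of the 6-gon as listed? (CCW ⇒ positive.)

Apply the surveyor's formula: 2A = Σ (x_i·y_{i+1} − x_{i+1}·y_i), indices taken mod 6.
Σ = (4) + (3) + (15) + (30) + (36) + (12) = 100
Signed area = Σ/2 = 50 (positive ⇒ counter-clockwise traversal).

50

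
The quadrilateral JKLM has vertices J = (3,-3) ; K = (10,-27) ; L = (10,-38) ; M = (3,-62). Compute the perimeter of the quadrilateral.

120

|JK| = √((7)² + (-24)²) = √625 = 25
|KL| = √((0)² + (-11)²) = √121 = 11
|LM| = √((-7)² + (-24)²) = √625 = 25
|MJ| = √((0)² + (59)²) = √3481 = 59
Perimeter = 25 + 11 + 25 + 59 = 120.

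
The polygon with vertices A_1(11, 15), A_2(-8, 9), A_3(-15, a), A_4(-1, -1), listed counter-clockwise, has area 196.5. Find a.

The doubled signed area Σ (x_i y_{i+1} − x_{i+1} y_i) is linear in a.
With a=0 it equals 365; the coefficient of a is -7 (from the two edges through A_3).
So -7·a + 365 = 2·196.5 = 393 ⇒ a = -4.

-4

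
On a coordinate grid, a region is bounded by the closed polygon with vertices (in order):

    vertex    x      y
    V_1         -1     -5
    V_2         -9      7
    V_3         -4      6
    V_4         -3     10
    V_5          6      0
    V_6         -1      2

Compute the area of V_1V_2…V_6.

70.5

Apply the shoelace formula: 2A = Σ (x_i·y_{i+1} − x_{i+1}·y_i), indices taken mod 6.
Cross-terms: -52, -26, -22, -60, 12, 7  ⇒  Σ = -141
Area = |Σ|/2 = 70.5.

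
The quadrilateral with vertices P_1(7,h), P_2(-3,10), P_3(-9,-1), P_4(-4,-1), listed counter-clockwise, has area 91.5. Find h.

Write out the shoelace sum; only the two edges meeting at P_1 involve h:
2·Area = [((-4)·h − 7·(-1)) + (7·10 − (-3)·h)] + 98
       = -1·h + 175 = 183
⇒ h = -8.

-8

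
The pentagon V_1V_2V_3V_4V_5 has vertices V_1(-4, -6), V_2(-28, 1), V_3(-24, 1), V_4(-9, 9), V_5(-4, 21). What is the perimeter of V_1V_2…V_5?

86

|V_1V_2| = √((-24)² + (7)²) = √625 = 25
|V_2V_3| = √((4)² + (0)²) = √16 = 4
|V_3V_4| = √((15)² + (8)²) = √289 = 17
|V_4V_5| = √((5)² + (12)²) = √169 = 13
|V_5V_1| = √((0)² + (-27)²) = √729 = 27
Perimeter = 25 + 4 + 17 + 13 + 27 = 86.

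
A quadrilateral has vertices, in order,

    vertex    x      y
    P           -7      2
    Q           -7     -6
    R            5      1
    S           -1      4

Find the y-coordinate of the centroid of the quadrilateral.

Apply the surveyor's formula. First the cross-terms c_i = x_i·y_{i+1} − x_{i+1}·y_i:
  56, 23, 21, 26  ⇒  2A = 126, A = 63.
Then Σ (y_i + y_{i+1})·c_i = -78, so ȳ = -78 / (6·63) = -13/63.

-13/63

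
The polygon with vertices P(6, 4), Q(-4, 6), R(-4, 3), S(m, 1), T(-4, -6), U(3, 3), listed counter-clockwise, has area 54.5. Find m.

-5

Write out the shoelace sum; only the two edges meeting at S involve m:
2·Area = [((-4)·1 − m·3) + (m·(-6) − (-4)·1)] + 64
       = -9·m + 64 = 109
⇒ m = -5.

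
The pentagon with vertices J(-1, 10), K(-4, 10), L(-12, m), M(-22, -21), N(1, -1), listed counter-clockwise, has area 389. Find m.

18

Write out the shoelace sum; only the two edges meeting at L involve m:
2·Area = [((-4)·m − (-12)·10) + ((-12)·(-21) − (-22)·m)] + 82
       = 18·m + 454 = 778
⇒ m = 18.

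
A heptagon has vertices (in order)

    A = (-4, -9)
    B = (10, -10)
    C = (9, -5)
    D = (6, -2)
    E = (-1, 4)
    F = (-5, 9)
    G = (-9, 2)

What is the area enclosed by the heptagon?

187.5

Apply the surveyor's formula: 2A = Σ (x_i·y_{i+1} − x_{i+1}·y_i), indices taken mod 7.
Σ = (130) + (40) + (12) + (22) + (11) + (71) + (89) = 375
Area = |Σ|/2 = 187.5.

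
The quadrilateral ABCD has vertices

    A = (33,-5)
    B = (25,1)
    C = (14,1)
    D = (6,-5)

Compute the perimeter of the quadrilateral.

58

|AB| = √((-8)² + (6)²) = √100 = 10
|BC| = √((-11)² + (0)²) = √121 = 11
|CD| = √((-8)² + (-6)²) = √100 = 10
|DA| = √((27)² + (0)²) = √729 = 27
Perimeter = 10 + 11 + 10 + 27 = 58.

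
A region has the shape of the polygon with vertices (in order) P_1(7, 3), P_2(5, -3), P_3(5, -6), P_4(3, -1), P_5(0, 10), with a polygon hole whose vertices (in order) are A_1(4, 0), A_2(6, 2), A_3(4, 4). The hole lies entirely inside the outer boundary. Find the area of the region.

35

Outer boundary:
P_1→P_2: (7)(-3) − (5)(3) = -36
P_2→P_3: (5)(-6) − (5)(-3) = -15
P_3→P_4: (5)(-1) − (3)(-6) = 13
P_4→P_5: (3)(10) − (0)(-1) = 30
P_5→P_1: (0)(3) − (7)(10) = -70
Σ = -78
Area = |Σ|/2 = 39.
Hole:
A_1→A_2: (4)(2) − (6)(0) = 8
A_2→A_3: (6)(4) − (4)(2) = 16
A_3→A_1: (4)(0) − (4)(4) = -16
Σ = 8
Area = |Σ|/2 = 4.
Net area = 39 − 4 = 35.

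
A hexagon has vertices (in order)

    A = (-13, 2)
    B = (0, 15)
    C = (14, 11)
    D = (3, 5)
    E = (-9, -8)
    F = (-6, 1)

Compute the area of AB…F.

201.5

A→B: (-13)(15) − (0)(2) = -195
B→C: (0)(11) − (14)(15) = -210
C→D: (14)(5) − (3)(11) = 37
D→E: (3)(-8) − (-9)(5) = 21
E→F: (-9)(1) − (-6)(-8) = -57
F→A: (-6)(2) − (-13)(1) = 1
Σ = -403
Area = |Σ|/2 = 201.5.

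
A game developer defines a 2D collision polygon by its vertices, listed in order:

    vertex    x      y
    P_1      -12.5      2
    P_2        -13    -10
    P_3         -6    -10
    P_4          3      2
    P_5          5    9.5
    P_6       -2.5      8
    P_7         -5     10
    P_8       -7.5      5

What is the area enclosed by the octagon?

216.875

Cross-terms: 151, 70, 18, 18.5, 63.75, 15, 50, 47.5  ⇒  Σ = 433.75
Area = |Σ|/2 = 216.875.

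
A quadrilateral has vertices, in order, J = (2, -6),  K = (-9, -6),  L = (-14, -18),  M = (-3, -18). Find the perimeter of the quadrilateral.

|JK| = √((-11)² + (0)²) = √121 = 11
|KL| = √((-5)² + (-12)²) = √169 = 13
|LM| = √((11)² + (0)²) = √121 = 11
|MJ| = √((5)² + (12)²) = √169 = 13
Perimeter = 11 + 13 + 11 + 13 = 48.

48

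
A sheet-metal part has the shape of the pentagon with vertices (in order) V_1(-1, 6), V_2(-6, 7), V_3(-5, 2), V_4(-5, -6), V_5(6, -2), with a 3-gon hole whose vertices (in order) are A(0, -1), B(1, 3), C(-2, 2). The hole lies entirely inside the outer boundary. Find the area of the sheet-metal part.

Outer boundary:
Cross-terms: 29, 23, 40, 46, 34  ⇒  Σ = 172
Area = |Σ|/2 = 86.
Hole:
Cross-terms: 1, 8, 2  ⇒  Σ = 11
Area = |Σ|/2 = 5.5.
Net area = 86 − 5.5 = 80.5.

80.5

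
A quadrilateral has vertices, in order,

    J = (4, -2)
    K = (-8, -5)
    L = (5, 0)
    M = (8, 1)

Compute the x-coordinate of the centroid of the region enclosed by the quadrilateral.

53/39

Apply Gauss's area formula. First the cross-terms c_i = x_i·y_{i+1} − x_{i+1}·y_i:
  -36, 25, 5, -20  ⇒  2A = -26, A = -13.
Then Σ (x_i + x_{i+1})·c_i = -106, so x̄ = -106 / (6·(-13)) = 53/39.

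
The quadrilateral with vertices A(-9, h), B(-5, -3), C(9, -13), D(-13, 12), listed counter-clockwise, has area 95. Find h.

-3

Write out the shoelace sum; only the two edges meeting at A involve h:
2·Area = [((-13)·h − (-9)·12) + ((-9)·(-3) − (-5)·h)] + 31
       = -8·h + 166 = 190
⇒ h = -3.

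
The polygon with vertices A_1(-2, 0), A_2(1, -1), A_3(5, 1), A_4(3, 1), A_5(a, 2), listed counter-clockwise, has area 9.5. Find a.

Write out the shoelace sum; only the two edges meeting at A_5 involve a:
2·Area = [(3·2 − a·1) + (a·0 − (-2)·2)] + 10
       = -1·a + 20 = 19
⇒ a = 1.

1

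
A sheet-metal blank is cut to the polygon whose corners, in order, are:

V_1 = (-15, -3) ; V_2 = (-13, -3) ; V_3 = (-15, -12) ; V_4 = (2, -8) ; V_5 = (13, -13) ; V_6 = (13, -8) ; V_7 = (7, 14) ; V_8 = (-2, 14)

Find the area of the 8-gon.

Apply the surveyor's formula: 2A = Σ (x_i·y_{i+1} − x_{i+1}·y_i), indices taken mod 8.
Σ = (6) + (111) + (144) + (78) + (65) + (238) + (126) + (216) = 984
Area = |Σ|/2 = 492.

492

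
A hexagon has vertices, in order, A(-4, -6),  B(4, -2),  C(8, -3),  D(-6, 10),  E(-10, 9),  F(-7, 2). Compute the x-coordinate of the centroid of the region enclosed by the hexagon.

-205/79

Apply the shoelace formula. First the cross-terms c_i = x_i·y_{i+1} − x_{i+1}·y_i:
  32, 4, 62, 46, 43, 50  ⇒  2A = 237, A = 118.5.
Then Σ (x_i + x_{i+1})·c_i = -1845, so x̄ = -1845 / (6·118.5) = -205/79.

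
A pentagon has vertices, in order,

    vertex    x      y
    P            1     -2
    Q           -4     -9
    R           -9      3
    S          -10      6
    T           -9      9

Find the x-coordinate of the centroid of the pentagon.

-776/161

Apply the shoelace formula. First the cross-terms c_i = x_i·y_{i+1} − x_{i+1}·y_i:
  -17, -93, -24, -36, 9  ⇒  2A = -161, A = -80.5.
Then Σ (x_i + x_{i+1})·c_i = 2328, so x̄ = 2328 / (6·(-80.5)) = -776/161.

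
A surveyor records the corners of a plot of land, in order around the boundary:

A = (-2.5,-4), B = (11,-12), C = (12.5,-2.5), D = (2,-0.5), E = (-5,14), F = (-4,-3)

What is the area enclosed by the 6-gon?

150.125

Apply the surveyor's formula: 2A = Σ (x_i·y_{i+1} − x_{i+1}·y_i), indices taken mod 6.
Σ = (74) + (122.5) + (-1.25) + (25.5) + (71) + (8.5) = 300.25
Area = |Σ|/2 = 150.125.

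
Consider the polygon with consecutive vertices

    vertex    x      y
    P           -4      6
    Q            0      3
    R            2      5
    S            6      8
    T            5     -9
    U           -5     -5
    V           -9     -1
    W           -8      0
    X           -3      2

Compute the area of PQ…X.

Apply the shoelace formula: 2A = Σ (x_i·y_{i+1} − x_{i+1}·y_i), indices taken mod 9.
P→Q: (-4)(3) − (0)(6) = -12
Q→R: (0)(5) − (2)(3) = -6
R→S: (2)(8) − (6)(5) = -14
S→T: (6)(-9) − (5)(8) = -94
T→U: (5)(-5) − (-5)(-9) = -70
U→V: (-5)(-1) − (-9)(-5) = -40
V→W: (-9)(0) − (-8)(-1) = -8
W→X: (-8)(2) − (-3)(0) = -16
X→P: (-3)(6) − (-4)(2) = -10
Σ = -270
Area = |Σ|/2 = 135.

135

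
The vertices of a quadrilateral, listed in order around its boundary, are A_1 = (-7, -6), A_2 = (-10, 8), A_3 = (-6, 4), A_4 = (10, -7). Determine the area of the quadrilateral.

107.5

Apply Gauss's area formula: 2A = Σ (x_i·y_{i+1} − x_{i+1}·y_i), indices taken mod 4.
A_1→A_2: (-7)(8) − (-10)(-6) = -116
A_2→A_3: (-10)(4) − (-6)(8) = 8
A_3→A_4: (-6)(-7) − (10)(4) = 2
A_4→A_1: (10)(-6) − (-7)(-7) = -109
Σ = -215
Area = |Σ|/2 = 107.5.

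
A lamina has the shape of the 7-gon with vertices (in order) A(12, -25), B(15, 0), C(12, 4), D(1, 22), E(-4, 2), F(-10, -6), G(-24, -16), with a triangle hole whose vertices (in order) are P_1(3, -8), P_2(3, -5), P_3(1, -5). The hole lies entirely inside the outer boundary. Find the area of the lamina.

Outer boundary:
Σ = (375) + (60) + (260) + (90) + (44) + (16) + (792) = 1637
Area = |Σ|/2 = 818.5.
Hole:
Apply the surveyor's formula: 2A = Σ (x_i·y_{i+1} − x_{i+1}·y_i), indices taken mod 3.
P_1→P_2: (3)(-5) − (3)(-8) = 9
P_2→P_3: (3)(-5) − (1)(-5) = -10
P_3→P_1: (1)(-8) − (3)(-5) = 7
Σ = 6
Area = |Σ|/2 = 3.
Net area = 818.5 − 3 = 815.5.

815.5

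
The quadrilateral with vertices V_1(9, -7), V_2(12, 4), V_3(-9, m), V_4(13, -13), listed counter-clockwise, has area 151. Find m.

The doubled signed area Σ (x_i y_{i+1} − x_{i+1} y_i) is linear in m.
With m=0 it equals 299; the coefficient of m is -1 (from the two edges through V_3).
So -1·m + 299 = 2·151 = 302 ⇒ m = -3.

-3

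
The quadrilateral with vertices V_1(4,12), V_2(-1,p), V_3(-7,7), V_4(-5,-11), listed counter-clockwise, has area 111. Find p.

11

Write out the shoelace sum; only the two edges meeting at V_2 involve p:
2·Area = [(4·p − (-1)·12) + ((-1)·7 − (-7)·p)] + 96
       = 11·p + 101 = 222
⇒ p = 11.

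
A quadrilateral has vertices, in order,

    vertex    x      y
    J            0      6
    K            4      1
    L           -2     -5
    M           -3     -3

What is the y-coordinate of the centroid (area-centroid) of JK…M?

26/69

Apply Gauss's area formula. First the cross-terms c_i = x_i·y_{i+1} − x_{i+1}·y_i:
  -24, -18, -9, -18  ⇒  2A = -69, A = -34.5.
Then Σ (y_i + y_{i+1})·c_i = -78, so ȳ = -78 / (6·(-34.5)) = 26/69.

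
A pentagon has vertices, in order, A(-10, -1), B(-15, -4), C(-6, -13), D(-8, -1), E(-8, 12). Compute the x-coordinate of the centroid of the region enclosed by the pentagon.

Apply the shoelace formula. First the cross-terms c_i = x_i·y_{i+1} − x_{i+1}·y_i:
  25, 171, -98, -104, 128  ⇒  2A = 122, A = 61.
Then Σ (x_i + x_{i+1})·c_i = -3484, so x̄ = -3484 / (6·61) = -1742/183.

-1742/183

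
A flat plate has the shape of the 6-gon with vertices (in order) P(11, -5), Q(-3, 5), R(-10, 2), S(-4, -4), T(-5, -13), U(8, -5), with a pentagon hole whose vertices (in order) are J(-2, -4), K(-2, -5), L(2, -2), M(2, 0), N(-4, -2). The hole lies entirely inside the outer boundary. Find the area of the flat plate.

Outer boundary:
Apply Gauss's area formula: 2A = Σ (x_i·y_{i+1} − x_{i+1}·y_i), indices taken mod 6.
Cross-terms: 40, 44, 48, 32, 129, 15  ⇒  Σ = 308
Area = |Σ|/2 = 154.
Hole:
Cross-terms: 2, 14, 4, -4, 12  ⇒  Σ = 28
Area = |Σ|/2 = 14.
Net area = 154 − 14 = 140.

140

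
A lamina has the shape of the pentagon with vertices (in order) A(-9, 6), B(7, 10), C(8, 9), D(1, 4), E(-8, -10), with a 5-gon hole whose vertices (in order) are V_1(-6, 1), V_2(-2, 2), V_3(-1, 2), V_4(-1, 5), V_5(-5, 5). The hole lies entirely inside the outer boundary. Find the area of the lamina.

Outer boundary:
Cross-terms: -132, -17, 23, 22, -138  ⇒  Σ = -242
Area = |Σ|/2 = 121.
Hole:
Apply the shoelace (surveyor's) formula: 2A = Σ (x_i·y_{i+1} − x_{i+1}·y_i), indices taken mod 5.
Σ = (-10) + (-2) + (-3) + (20) + (25) = 30
Area = |Σ|/2 = 15.
Net area = 121 − 15 = 106.

106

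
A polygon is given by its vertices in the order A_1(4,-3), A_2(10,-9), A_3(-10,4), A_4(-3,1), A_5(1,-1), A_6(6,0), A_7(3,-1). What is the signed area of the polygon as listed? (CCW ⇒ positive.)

Σ = (-6) + (-50) + (2) + (2) + (6) + (-6) + (-5) = -57
Signed area = Σ/2 = -28.5 (negative ⇒ clockwise traversal).

-28.5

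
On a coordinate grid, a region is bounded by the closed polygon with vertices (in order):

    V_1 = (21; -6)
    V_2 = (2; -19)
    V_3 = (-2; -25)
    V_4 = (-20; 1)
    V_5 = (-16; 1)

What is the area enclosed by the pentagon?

453

Cross-terms: -387, -88, -502, -4, 75  ⇒  Σ = -906
Area = |Σ|/2 = 453.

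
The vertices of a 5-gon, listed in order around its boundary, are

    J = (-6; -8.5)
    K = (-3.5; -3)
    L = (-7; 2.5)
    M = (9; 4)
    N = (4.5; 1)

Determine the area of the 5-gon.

Apply the shoelace formula: 2A = Σ (x_i·y_{i+1} − x_{i+1}·y_i), indices taken mod 5.
Σ = (-11.75) + (-29.75) + (-50.5) + (-9) + (-32.25) = -133.25
Area = |Σ|/2 = 66.625.

66.625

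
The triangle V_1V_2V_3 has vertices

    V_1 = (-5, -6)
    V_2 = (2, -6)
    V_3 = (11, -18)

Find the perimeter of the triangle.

|V_1V_2| = √((7)² + (0)²) = √49 = 7
|V_2V_3| = √((9)² + (-12)²) = √225 = 15
|V_3V_1| = √((-16)² + (12)²) = √400 = 20
Perimeter = 7 + 15 + 20 = 42.

42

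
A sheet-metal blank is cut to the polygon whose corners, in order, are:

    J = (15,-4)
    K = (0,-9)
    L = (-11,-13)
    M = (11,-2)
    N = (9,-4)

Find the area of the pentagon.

Apply the surveyor's formula: 2A = Σ (x_i·y_{i+1} − x_{i+1}·y_i), indices taken mod 5.
Cross-terms: -135, -99, 165, -26, 24  ⇒  Σ = -71
Area = |Σ|/2 = 35.5.

35.5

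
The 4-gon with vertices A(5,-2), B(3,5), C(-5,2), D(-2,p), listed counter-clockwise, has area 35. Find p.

0

The doubled signed area Σ (x_i y_{i+1} − x_{i+1} y_i) is linear in p.
With p=0 it equals 70; the coefficient of p is -10 (from the two edges through D).
So -10·p + 70 = 2·35 = 70 ⇒ p = 0.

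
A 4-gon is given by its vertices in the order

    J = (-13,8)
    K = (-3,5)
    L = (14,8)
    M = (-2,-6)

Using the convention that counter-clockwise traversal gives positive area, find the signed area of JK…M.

-148.5

Σ = (-41) + (-94) + (-68) + (-94) = -297
Signed area = Σ/2 = -148.5 (negative ⇒ clockwise traversal).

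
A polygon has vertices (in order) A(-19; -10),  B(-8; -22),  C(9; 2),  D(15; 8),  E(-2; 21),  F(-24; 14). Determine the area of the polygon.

937.5

Apply the shoelace formula: 2A = Σ (x_i·y_{i+1} − x_{i+1}·y_i), indices taken mod 6.
Cross-terms: 338, 182, 42, 331, 476, 506  ⇒  Σ = 1875
Area = |Σ|/2 = 937.5.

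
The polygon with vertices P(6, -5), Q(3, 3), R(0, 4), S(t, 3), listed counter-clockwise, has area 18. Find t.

-1

The doubled signed area Σ (x_i y_{i+1} − x_{i+1} y_i) is linear in t.
With t=0 it equals 27; the coefficient of t is -9 (from the two edges through S).
So -9·t + 27 = 2·18 = 36 ⇒ t = -1.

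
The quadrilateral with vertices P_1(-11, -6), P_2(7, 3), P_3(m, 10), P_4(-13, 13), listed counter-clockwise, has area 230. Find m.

Write out the shoelace sum; only the two edges meeting at P_3 involve m:
2·Area = [(7·10 − m·3) + (m·13 − (-13)·10)] + 230
       = 10·m + 430 = 460
⇒ m = 3.

3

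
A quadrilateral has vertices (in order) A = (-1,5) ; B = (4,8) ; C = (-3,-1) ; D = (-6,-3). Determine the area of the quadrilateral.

19

Apply the shoelace (surveyor's) formula: 2A = Σ (x_i·y_{i+1} − x_{i+1}·y_i), indices taken mod 4.
Σ = (-28) + (20) + (3) + (-33) = -38
Area = |Σ|/2 = 19.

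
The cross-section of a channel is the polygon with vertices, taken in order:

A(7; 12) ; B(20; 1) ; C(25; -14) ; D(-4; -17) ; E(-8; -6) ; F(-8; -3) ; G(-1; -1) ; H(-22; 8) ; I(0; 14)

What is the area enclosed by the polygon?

793

Apply the surveyor's formula: 2A = Σ (x_i·y_{i+1} − x_{i+1}·y_i), indices taken mod 9.
Σ = (-233) + (-305) + (-481) + (-112) + (-24) + (5) + (-30) + (-308) + (-98) = -1586
Area = |Σ|/2 = 793.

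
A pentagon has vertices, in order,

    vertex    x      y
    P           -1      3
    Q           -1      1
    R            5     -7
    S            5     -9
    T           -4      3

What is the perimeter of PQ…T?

|PQ| = √((0)² + (-2)²) = √4 = 2
|QR| = √((6)² + (-8)²) = √100 = 10
|RS| = √((0)² + (-2)²) = √4 = 2
|ST| = √((-9)² + (12)²) = √225 = 15
|TP| = √((3)² + (0)²) = √9 = 3
Perimeter = 2 + 10 + 2 + 15 + 3 = 32.

32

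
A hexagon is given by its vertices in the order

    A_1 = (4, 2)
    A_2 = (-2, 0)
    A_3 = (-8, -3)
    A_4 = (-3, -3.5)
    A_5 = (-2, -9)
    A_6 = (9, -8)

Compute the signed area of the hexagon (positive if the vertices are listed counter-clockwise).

98

Apply the shoelace (surveyor's) formula: 2A = Σ (x_i·y_{i+1} − x_{i+1}·y_i), indices taken mod 6.
A_1→A_2: (4)(0) − (-2)(2) = 4
A_2→A_3: (-2)(-3) − (-8)(0) = 6
A_3→A_4: (-8)(-3.5) − (-3)(-3) = 19
A_4→A_5: (-3)(-9) − (-2)(-3.5) = 20
A_5→A_6: (-2)(-8) − (9)(-9) = 97
A_6→A_1: (9)(2) − (4)(-8) = 50
Σ = 196
Signed area = Σ/2 = 98 (positive ⇒ counter-clockwise traversal).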